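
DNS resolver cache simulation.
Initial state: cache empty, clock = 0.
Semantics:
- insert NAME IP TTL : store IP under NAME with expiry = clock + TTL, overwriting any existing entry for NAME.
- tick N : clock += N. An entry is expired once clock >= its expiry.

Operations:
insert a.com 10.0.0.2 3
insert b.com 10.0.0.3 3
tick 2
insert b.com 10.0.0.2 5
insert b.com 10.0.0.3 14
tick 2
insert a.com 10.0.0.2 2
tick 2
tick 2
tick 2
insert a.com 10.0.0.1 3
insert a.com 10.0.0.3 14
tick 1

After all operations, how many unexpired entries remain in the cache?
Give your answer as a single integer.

Answer: 2

Derivation:
Op 1: insert a.com -> 10.0.0.2 (expiry=0+3=3). clock=0
Op 2: insert b.com -> 10.0.0.3 (expiry=0+3=3). clock=0
Op 3: tick 2 -> clock=2.
Op 4: insert b.com -> 10.0.0.2 (expiry=2+5=7). clock=2
Op 5: insert b.com -> 10.0.0.3 (expiry=2+14=16). clock=2
Op 6: tick 2 -> clock=4. purged={a.com}
Op 7: insert a.com -> 10.0.0.2 (expiry=4+2=6). clock=4
Op 8: tick 2 -> clock=6. purged={a.com}
Op 9: tick 2 -> clock=8.
Op 10: tick 2 -> clock=10.
Op 11: insert a.com -> 10.0.0.1 (expiry=10+3=13). clock=10
Op 12: insert a.com -> 10.0.0.3 (expiry=10+14=24). clock=10
Op 13: tick 1 -> clock=11.
Final cache (unexpired): {a.com,b.com} -> size=2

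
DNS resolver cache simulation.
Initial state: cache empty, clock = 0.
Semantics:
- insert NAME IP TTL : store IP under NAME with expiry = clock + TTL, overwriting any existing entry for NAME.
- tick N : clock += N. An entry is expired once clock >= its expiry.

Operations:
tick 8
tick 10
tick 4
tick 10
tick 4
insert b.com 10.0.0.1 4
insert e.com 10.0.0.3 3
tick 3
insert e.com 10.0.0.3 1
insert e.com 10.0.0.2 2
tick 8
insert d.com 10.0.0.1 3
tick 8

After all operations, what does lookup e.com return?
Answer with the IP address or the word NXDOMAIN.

Op 1: tick 8 -> clock=8.
Op 2: tick 10 -> clock=18.
Op 3: tick 4 -> clock=22.
Op 4: tick 10 -> clock=32.
Op 5: tick 4 -> clock=36.
Op 6: insert b.com -> 10.0.0.1 (expiry=36+4=40). clock=36
Op 7: insert e.com -> 10.0.0.3 (expiry=36+3=39). clock=36
Op 8: tick 3 -> clock=39. purged={e.com}
Op 9: insert e.com -> 10.0.0.3 (expiry=39+1=40). clock=39
Op 10: insert e.com -> 10.0.0.2 (expiry=39+2=41). clock=39
Op 11: tick 8 -> clock=47. purged={b.com,e.com}
Op 12: insert d.com -> 10.0.0.1 (expiry=47+3=50). clock=47
Op 13: tick 8 -> clock=55. purged={d.com}
lookup e.com: not in cache (expired or never inserted)

Answer: NXDOMAIN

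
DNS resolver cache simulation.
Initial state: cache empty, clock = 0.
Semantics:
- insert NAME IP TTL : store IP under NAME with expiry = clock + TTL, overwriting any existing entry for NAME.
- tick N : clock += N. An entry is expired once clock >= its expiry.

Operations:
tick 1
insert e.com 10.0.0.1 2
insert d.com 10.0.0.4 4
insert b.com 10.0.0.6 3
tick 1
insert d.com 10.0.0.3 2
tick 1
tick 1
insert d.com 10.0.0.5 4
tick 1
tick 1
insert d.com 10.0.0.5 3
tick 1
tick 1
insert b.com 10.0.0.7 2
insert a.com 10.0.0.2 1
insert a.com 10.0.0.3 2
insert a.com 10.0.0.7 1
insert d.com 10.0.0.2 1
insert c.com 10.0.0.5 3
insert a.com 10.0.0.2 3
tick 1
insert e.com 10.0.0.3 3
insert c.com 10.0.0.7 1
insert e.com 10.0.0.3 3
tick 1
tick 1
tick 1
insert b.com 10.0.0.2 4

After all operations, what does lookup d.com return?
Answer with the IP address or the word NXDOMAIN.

Op 1: tick 1 -> clock=1.
Op 2: insert e.com -> 10.0.0.1 (expiry=1+2=3). clock=1
Op 3: insert d.com -> 10.0.0.4 (expiry=1+4=5). clock=1
Op 4: insert b.com -> 10.0.0.6 (expiry=1+3=4). clock=1
Op 5: tick 1 -> clock=2.
Op 6: insert d.com -> 10.0.0.3 (expiry=2+2=4). clock=2
Op 7: tick 1 -> clock=3. purged={e.com}
Op 8: tick 1 -> clock=4. purged={b.com,d.com}
Op 9: insert d.com -> 10.0.0.5 (expiry=4+4=8). clock=4
Op 10: tick 1 -> clock=5.
Op 11: tick 1 -> clock=6.
Op 12: insert d.com -> 10.0.0.5 (expiry=6+3=9). clock=6
Op 13: tick 1 -> clock=7.
Op 14: tick 1 -> clock=8.
Op 15: insert b.com -> 10.0.0.7 (expiry=8+2=10). clock=8
Op 16: insert a.com -> 10.0.0.2 (expiry=8+1=9). clock=8
Op 17: insert a.com -> 10.0.0.3 (expiry=8+2=10). clock=8
Op 18: insert a.com -> 10.0.0.7 (expiry=8+1=9). clock=8
Op 19: insert d.com -> 10.0.0.2 (expiry=8+1=9). clock=8
Op 20: insert c.com -> 10.0.0.5 (expiry=8+3=11). clock=8
Op 21: insert a.com -> 10.0.0.2 (expiry=8+3=11). clock=8
Op 22: tick 1 -> clock=9. purged={d.com}
Op 23: insert e.com -> 10.0.0.3 (expiry=9+3=12). clock=9
Op 24: insert c.com -> 10.0.0.7 (expiry=9+1=10). clock=9
Op 25: insert e.com -> 10.0.0.3 (expiry=9+3=12). clock=9
Op 26: tick 1 -> clock=10. purged={b.com,c.com}
Op 27: tick 1 -> clock=11. purged={a.com}
Op 28: tick 1 -> clock=12. purged={e.com}
Op 29: insert b.com -> 10.0.0.2 (expiry=12+4=16). clock=12
lookup d.com: not in cache (expired or never inserted)

Answer: NXDOMAIN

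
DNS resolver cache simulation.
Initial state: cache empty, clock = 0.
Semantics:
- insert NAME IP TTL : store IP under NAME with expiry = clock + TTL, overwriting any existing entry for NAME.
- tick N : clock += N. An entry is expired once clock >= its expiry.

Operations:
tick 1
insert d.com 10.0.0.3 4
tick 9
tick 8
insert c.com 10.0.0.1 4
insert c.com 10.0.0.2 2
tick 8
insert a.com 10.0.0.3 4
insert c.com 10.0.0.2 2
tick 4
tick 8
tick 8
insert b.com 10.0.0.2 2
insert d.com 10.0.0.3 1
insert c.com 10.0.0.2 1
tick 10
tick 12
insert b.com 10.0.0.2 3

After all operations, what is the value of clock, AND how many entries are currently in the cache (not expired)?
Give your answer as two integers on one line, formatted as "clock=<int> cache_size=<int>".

Op 1: tick 1 -> clock=1.
Op 2: insert d.com -> 10.0.0.3 (expiry=1+4=5). clock=1
Op 3: tick 9 -> clock=10. purged={d.com}
Op 4: tick 8 -> clock=18.
Op 5: insert c.com -> 10.0.0.1 (expiry=18+4=22). clock=18
Op 6: insert c.com -> 10.0.0.2 (expiry=18+2=20). clock=18
Op 7: tick 8 -> clock=26. purged={c.com}
Op 8: insert a.com -> 10.0.0.3 (expiry=26+4=30). clock=26
Op 9: insert c.com -> 10.0.0.2 (expiry=26+2=28). clock=26
Op 10: tick 4 -> clock=30. purged={a.com,c.com}
Op 11: tick 8 -> clock=38.
Op 12: tick 8 -> clock=46.
Op 13: insert b.com -> 10.0.0.2 (expiry=46+2=48). clock=46
Op 14: insert d.com -> 10.0.0.3 (expiry=46+1=47). clock=46
Op 15: insert c.com -> 10.0.0.2 (expiry=46+1=47). clock=46
Op 16: tick 10 -> clock=56. purged={b.com,c.com,d.com}
Op 17: tick 12 -> clock=68.
Op 18: insert b.com -> 10.0.0.2 (expiry=68+3=71). clock=68
Final clock = 68
Final cache (unexpired): {b.com} -> size=1

Answer: clock=68 cache_size=1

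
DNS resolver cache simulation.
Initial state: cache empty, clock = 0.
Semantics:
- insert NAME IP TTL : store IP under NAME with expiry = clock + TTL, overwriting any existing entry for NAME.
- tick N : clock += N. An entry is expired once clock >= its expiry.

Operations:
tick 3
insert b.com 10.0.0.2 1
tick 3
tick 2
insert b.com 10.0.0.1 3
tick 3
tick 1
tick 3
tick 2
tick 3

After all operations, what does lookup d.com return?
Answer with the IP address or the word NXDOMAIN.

Op 1: tick 3 -> clock=3.
Op 2: insert b.com -> 10.0.0.2 (expiry=3+1=4). clock=3
Op 3: tick 3 -> clock=6. purged={b.com}
Op 4: tick 2 -> clock=8.
Op 5: insert b.com -> 10.0.0.1 (expiry=8+3=11). clock=8
Op 6: tick 3 -> clock=11. purged={b.com}
Op 7: tick 1 -> clock=12.
Op 8: tick 3 -> clock=15.
Op 9: tick 2 -> clock=17.
Op 10: tick 3 -> clock=20.
lookup d.com: not in cache (expired or never inserted)

Answer: NXDOMAIN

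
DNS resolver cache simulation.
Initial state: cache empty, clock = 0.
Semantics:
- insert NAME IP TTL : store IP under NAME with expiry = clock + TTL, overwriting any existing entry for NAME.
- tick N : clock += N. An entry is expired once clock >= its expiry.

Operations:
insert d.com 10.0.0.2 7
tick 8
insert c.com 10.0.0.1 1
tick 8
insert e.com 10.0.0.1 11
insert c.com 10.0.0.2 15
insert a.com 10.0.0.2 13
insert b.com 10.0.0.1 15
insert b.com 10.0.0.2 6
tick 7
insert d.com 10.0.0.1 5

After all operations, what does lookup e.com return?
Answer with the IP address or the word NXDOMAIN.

Answer: 10.0.0.1

Derivation:
Op 1: insert d.com -> 10.0.0.2 (expiry=0+7=7). clock=0
Op 2: tick 8 -> clock=8. purged={d.com}
Op 3: insert c.com -> 10.0.0.1 (expiry=8+1=9). clock=8
Op 4: tick 8 -> clock=16. purged={c.com}
Op 5: insert e.com -> 10.0.0.1 (expiry=16+11=27). clock=16
Op 6: insert c.com -> 10.0.0.2 (expiry=16+15=31). clock=16
Op 7: insert a.com -> 10.0.0.2 (expiry=16+13=29). clock=16
Op 8: insert b.com -> 10.0.0.1 (expiry=16+15=31). clock=16
Op 9: insert b.com -> 10.0.0.2 (expiry=16+6=22). clock=16
Op 10: tick 7 -> clock=23. purged={b.com}
Op 11: insert d.com -> 10.0.0.1 (expiry=23+5=28). clock=23
lookup e.com: present, ip=10.0.0.1 expiry=27 > clock=23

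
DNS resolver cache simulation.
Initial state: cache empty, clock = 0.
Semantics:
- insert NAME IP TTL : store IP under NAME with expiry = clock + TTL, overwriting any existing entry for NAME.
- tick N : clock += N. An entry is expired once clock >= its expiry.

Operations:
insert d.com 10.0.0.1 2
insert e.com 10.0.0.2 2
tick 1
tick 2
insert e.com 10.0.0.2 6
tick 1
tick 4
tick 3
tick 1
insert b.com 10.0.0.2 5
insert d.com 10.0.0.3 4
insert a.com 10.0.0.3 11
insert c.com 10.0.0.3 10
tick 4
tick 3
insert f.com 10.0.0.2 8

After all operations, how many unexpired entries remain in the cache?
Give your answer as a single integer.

Op 1: insert d.com -> 10.0.0.1 (expiry=0+2=2). clock=0
Op 2: insert e.com -> 10.0.0.2 (expiry=0+2=2). clock=0
Op 3: tick 1 -> clock=1.
Op 4: tick 2 -> clock=3. purged={d.com,e.com}
Op 5: insert e.com -> 10.0.0.2 (expiry=3+6=9). clock=3
Op 6: tick 1 -> clock=4.
Op 7: tick 4 -> clock=8.
Op 8: tick 3 -> clock=11. purged={e.com}
Op 9: tick 1 -> clock=12.
Op 10: insert b.com -> 10.0.0.2 (expiry=12+5=17). clock=12
Op 11: insert d.com -> 10.0.0.3 (expiry=12+4=16). clock=12
Op 12: insert a.com -> 10.0.0.3 (expiry=12+11=23). clock=12
Op 13: insert c.com -> 10.0.0.3 (expiry=12+10=22). clock=12
Op 14: tick 4 -> clock=16. purged={d.com}
Op 15: tick 3 -> clock=19. purged={b.com}
Op 16: insert f.com -> 10.0.0.2 (expiry=19+8=27). clock=19
Final cache (unexpired): {a.com,c.com,f.com} -> size=3

Answer: 3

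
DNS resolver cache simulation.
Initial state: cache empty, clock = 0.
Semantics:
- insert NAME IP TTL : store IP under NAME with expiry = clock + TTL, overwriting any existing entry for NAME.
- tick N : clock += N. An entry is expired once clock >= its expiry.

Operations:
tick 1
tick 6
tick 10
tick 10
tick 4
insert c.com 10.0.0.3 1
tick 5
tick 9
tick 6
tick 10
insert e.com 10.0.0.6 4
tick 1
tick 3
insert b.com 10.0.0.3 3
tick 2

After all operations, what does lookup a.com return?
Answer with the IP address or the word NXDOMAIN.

Op 1: tick 1 -> clock=1.
Op 2: tick 6 -> clock=7.
Op 3: tick 10 -> clock=17.
Op 4: tick 10 -> clock=27.
Op 5: tick 4 -> clock=31.
Op 6: insert c.com -> 10.0.0.3 (expiry=31+1=32). clock=31
Op 7: tick 5 -> clock=36. purged={c.com}
Op 8: tick 9 -> clock=45.
Op 9: tick 6 -> clock=51.
Op 10: tick 10 -> clock=61.
Op 11: insert e.com -> 10.0.0.6 (expiry=61+4=65). clock=61
Op 12: tick 1 -> clock=62.
Op 13: tick 3 -> clock=65. purged={e.com}
Op 14: insert b.com -> 10.0.0.3 (expiry=65+3=68). clock=65
Op 15: tick 2 -> clock=67.
lookup a.com: not in cache (expired or never inserted)

Answer: NXDOMAIN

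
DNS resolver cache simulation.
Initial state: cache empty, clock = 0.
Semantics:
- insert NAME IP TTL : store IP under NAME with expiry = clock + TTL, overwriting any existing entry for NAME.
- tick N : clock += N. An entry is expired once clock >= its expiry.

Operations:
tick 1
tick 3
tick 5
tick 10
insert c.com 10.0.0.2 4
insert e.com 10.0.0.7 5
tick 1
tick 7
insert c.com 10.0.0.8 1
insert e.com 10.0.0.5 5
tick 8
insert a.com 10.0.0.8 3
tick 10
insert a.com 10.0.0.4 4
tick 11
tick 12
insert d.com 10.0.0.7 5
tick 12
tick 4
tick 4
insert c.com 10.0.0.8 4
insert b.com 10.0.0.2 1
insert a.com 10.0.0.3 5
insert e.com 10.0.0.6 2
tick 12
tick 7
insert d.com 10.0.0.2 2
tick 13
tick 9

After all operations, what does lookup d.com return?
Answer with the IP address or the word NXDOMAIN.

Op 1: tick 1 -> clock=1.
Op 2: tick 3 -> clock=4.
Op 3: tick 5 -> clock=9.
Op 4: tick 10 -> clock=19.
Op 5: insert c.com -> 10.0.0.2 (expiry=19+4=23). clock=19
Op 6: insert e.com -> 10.0.0.7 (expiry=19+5=24). clock=19
Op 7: tick 1 -> clock=20.
Op 8: tick 7 -> clock=27. purged={c.com,e.com}
Op 9: insert c.com -> 10.0.0.8 (expiry=27+1=28). clock=27
Op 10: insert e.com -> 10.0.0.5 (expiry=27+5=32). clock=27
Op 11: tick 8 -> clock=35. purged={c.com,e.com}
Op 12: insert a.com -> 10.0.0.8 (expiry=35+3=38). clock=35
Op 13: tick 10 -> clock=45. purged={a.com}
Op 14: insert a.com -> 10.0.0.4 (expiry=45+4=49). clock=45
Op 15: tick 11 -> clock=56. purged={a.com}
Op 16: tick 12 -> clock=68.
Op 17: insert d.com -> 10.0.0.7 (expiry=68+5=73). clock=68
Op 18: tick 12 -> clock=80. purged={d.com}
Op 19: tick 4 -> clock=84.
Op 20: tick 4 -> clock=88.
Op 21: insert c.com -> 10.0.0.8 (expiry=88+4=92). clock=88
Op 22: insert b.com -> 10.0.0.2 (expiry=88+1=89). clock=88
Op 23: insert a.com -> 10.0.0.3 (expiry=88+5=93). clock=88
Op 24: insert e.com -> 10.0.0.6 (expiry=88+2=90). clock=88
Op 25: tick 12 -> clock=100. purged={a.com,b.com,c.com,e.com}
Op 26: tick 7 -> clock=107.
Op 27: insert d.com -> 10.0.0.2 (expiry=107+2=109). clock=107
Op 28: tick 13 -> clock=120. purged={d.com}
Op 29: tick 9 -> clock=129.
lookup d.com: not in cache (expired or never inserted)

Answer: NXDOMAIN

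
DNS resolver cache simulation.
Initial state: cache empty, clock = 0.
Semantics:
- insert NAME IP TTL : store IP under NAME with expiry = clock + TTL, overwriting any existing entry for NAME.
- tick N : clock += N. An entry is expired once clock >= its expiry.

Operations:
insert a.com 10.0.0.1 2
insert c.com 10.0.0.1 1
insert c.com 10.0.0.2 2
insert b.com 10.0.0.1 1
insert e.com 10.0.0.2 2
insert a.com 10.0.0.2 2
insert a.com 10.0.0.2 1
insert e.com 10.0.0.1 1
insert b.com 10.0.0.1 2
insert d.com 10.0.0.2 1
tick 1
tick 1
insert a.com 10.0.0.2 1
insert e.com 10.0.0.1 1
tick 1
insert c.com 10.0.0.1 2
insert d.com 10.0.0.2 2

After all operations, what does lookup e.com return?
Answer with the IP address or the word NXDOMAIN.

Answer: NXDOMAIN

Derivation:
Op 1: insert a.com -> 10.0.0.1 (expiry=0+2=2). clock=0
Op 2: insert c.com -> 10.0.0.1 (expiry=0+1=1). clock=0
Op 3: insert c.com -> 10.0.0.2 (expiry=0+2=2). clock=0
Op 4: insert b.com -> 10.0.0.1 (expiry=0+1=1). clock=0
Op 5: insert e.com -> 10.0.0.2 (expiry=0+2=2). clock=0
Op 6: insert a.com -> 10.0.0.2 (expiry=0+2=2). clock=0
Op 7: insert a.com -> 10.0.0.2 (expiry=0+1=1). clock=0
Op 8: insert e.com -> 10.0.0.1 (expiry=0+1=1). clock=0
Op 9: insert b.com -> 10.0.0.1 (expiry=0+2=2). clock=0
Op 10: insert d.com -> 10.0.0.2 (expiry=0+1=1). clock=0
Op 11: tick 1 -> clock=1. purged={a.com,d.com,e.com}
Op 12: tick 1 -> clock=2. purged={b.com,c.com}
Op 13: insert a.com -> 10.0.0.2 (expiry=2+1=3). clock=2
Op 14: insert e.com -> 10.0.0.1 (expiry=2+1=3). clock=2
Op 15: tick 1 -> clock=3. purged={a.com,e.com}
Op 16: insert c.com -> 10.0.0.1 (expiry=3+2=5). clock=3
Op 17: insert d.com -> 10.0.0.2 (expiry=3+2=5). clock=3
lookup e.com: not in cache (expired or never inserted)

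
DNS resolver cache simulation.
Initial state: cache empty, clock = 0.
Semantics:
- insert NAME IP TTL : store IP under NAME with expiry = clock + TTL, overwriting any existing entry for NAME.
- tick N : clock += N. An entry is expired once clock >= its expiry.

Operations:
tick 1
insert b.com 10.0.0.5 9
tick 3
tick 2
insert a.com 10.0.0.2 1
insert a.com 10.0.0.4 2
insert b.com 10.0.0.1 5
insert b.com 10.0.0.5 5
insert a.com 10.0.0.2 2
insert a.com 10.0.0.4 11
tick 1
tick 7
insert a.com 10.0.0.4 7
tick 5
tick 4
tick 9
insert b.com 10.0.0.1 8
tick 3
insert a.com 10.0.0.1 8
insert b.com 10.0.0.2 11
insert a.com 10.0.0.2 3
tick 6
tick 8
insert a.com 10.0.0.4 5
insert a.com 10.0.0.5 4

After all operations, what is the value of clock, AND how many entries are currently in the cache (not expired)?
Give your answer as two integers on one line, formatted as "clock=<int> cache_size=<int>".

Answer: clock=49 cache_size=1

Derivation:
Op 1: tick 1 -> clock=1.
Op 2: insert b.com -> 10.0.0.5 (expiry=1+9=10). clock=1
Op 3: tick 3 -> clock=4.
Op 4: tick 2 -> clock=6.
Op 5: insert a.com -> 10.0.0.2 (expiry=6+1=7). clock=6
Op 6: insert a.com -> 10.0.0.4 (expiry=6+2=8). clock=6
Op 7: insert b.com -> 10.0.0.1 (expiry=6+5=11). clock=6
Op 8: insert b.com -> 10.0.0.5 (expiry=6+5=11). clock=6
Op 9: insert a.com -> 10.0.0.2 (expiry=6+2=8). clock=6
Op 10: insert a.com -> 10.0.0.4 (expiry=6+11=17). clock=6
Op 11: tick 1 -> clock=7.
Op 12: tick 7 -> clock=14. purged={b.com}
Op 13: insert a.com -> 10.0.0.4 (expiry=14+7=21). clock=14
Op 14: tick 5 -> clock=19.
Op 15: tick 4 -> clock=23. purged={a.com}
Op 16: tick 9 -> clock=32.
Op 17: insert b.com -> 10.0.0.1 (expiry=32+8=40). clock=32
Op 18: tick 3 -> clock=35.
Op 19: insert a.com -> 10.0.0.1 (expiry=35+8=43). clock=35
Op 20: insert b.com -> 10.0.0.2 (expiry=35+11=46). clock=35
Op 21: insert a.com -> 10.0.0.2 (expiry=35+3=38). clock=35
Op 22: tick 6 -> clock=41. purged={a.com}
Op 23: tick 8 -> clock=49. purged={b.com}
Op 24: insert a.com -> 10.0.0.4 (expiry=49+5=54). clock=49
Op 25: insert a.com -> 10.0.0.5 (expiry=49+4=53). clock=49
Final clock = 49
Final cache (unexpired): {a.com} -> size=1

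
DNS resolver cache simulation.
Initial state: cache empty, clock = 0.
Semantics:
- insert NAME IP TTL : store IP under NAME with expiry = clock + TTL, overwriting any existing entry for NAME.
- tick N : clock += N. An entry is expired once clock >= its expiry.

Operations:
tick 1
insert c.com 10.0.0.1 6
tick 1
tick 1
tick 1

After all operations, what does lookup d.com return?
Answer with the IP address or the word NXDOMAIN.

Answer: NXDOMAIN

Derivation:
Op 1: tick 1 -> clock=1.
Op 2: insert c.com -> 10.0.0.1 (expiry=1+6=7). clock=1
Op 3: tick 1 -> clock=2.
Op 4: tick 1 -> clock=3.
Op 5: tick 1 -> clock=4.
lookup d.com: not in cache (expired or never inserted)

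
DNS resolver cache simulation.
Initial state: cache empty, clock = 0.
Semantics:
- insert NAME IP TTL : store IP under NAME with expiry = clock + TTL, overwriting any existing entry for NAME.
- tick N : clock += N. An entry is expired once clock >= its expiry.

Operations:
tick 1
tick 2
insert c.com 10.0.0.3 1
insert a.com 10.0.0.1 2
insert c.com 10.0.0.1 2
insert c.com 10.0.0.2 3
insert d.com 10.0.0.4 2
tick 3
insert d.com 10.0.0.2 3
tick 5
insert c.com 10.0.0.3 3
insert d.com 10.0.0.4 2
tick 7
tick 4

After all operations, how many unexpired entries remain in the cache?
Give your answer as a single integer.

Answer: 0

Derivation:
Op 1: tick 1 -> clock=1.
Op 2: tick 2 -> clock=3.
Op 3: insert c.com -> 10.0.0.3 (expiry=3+1=4). clock=3
Op 4: insert a.com -> 10.0.0.1 (expiry=3+2=5). clock=3
Op 5: insert c.com -> 10.0.0.1 (expiry=3+2=5). clock=3
Op 6: insert c.com -> 10.0.0.2 (expiry=3+3=6). clock=3
Op 7: insert d.com -> 10.0.0.4 (expiry=3+2=5). clock=3
Op 8: tick 3 -> clock=6. purged={a.com,c.com,d.com}
Op 9: insert d.com -> 10.0.0.2 (expiry=6+3=9). clock=6
Op 10: tick 5 -> clock=11. purged={d.com}
Op 11: insert c.com -> 10.0.0.3 (expiry=11+3=14). clock=11
Op 12: insert d.com -> 10.0.0.4 (expiry=11+2=13). clock=11
Op 13: tick 7 -> clock=18. purged={c.com,d.com}
Op 14: tick 4 -> clock=22.
Final cache (unexpired): {} -> size=0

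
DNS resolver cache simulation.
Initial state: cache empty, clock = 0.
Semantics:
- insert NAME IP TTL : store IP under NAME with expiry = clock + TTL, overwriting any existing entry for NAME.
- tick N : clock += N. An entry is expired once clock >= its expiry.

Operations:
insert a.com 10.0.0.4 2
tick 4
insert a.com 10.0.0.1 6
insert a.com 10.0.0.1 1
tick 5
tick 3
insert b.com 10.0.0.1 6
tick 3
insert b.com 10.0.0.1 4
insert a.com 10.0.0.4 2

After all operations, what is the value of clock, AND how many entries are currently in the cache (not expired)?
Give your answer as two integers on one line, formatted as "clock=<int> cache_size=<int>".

Answer: clock=15 cache_size=2

Derivation:
Op 1: insert a.com -> 10.0.0.4 (expiry=0+2=2). clock=0
Op 2: tick 4 -> clock=4. purged={a.com}
Op 3: insert a.com -> 10.0.0.1 (expiry=4+6=10). clock=4
Op 4: insert a.com -> 10.0.0.1 (expiry=4+1=5). clock=4
Op 5: tick 5 -> clock=9. purged={a.com}
Op 6: tick 3 -> clock=12.
Op 7: insert b.com -> 10.0.0.1 (expiry=12+6=18). clock=12
Op 8: tick 3 -> clock=15.
Op 9: insert b.com -> 10.0.0.1 (expiry=15+4=19). clock=15
Op 10: insert a.com -> 10.0.0.4 (expiry=15+2=17). clock=15
Final clock = 15
Final cache (unexpired): {a.com,b.com} -> size=2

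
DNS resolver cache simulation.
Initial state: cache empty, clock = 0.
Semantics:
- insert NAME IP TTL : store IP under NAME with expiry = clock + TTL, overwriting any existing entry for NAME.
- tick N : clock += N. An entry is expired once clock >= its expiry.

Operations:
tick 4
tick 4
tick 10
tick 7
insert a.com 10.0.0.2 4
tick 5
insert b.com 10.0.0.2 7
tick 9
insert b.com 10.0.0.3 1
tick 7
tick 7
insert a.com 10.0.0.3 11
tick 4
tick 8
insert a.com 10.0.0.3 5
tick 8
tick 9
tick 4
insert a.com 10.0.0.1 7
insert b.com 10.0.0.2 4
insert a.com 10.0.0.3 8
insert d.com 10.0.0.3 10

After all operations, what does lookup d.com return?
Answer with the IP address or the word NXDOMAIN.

Op 1: tick 4 -> clock=4.
Op 2: tick 4 -> clock=8.
Op 3: tick 10 -> clock=18.
Op 4: tick 7 -> clock=25.
Op 5: insert a.com -> 10.0.0.2 (expiry=25+4=29). clock=25
Op 6: tick 5 -> clock=30. purged={a.com}
Op 7: insert b.com -> 10.0.0.2 (expiry=30+7=37). clock=30
Op 8: tick 9 -> clock=39. purged={b.com}
Op 9: insert b.com -> 10.0.0.3 (expiry=39+1=40). clock=39
Op 10: tick 7 -> clock=46. purged={b.com}
Op 11: tick 7 -> clock=53.
Op 12: insert a.com -> 10.0.0.3 (expiry=53+11=64). clock=53
Op 13: tick 4 -> clock=57.
Op 14: tick 8 -> clock=65. purged={a.com}
Op 15: insert a.com -> 10.0.0.3 (expiry=65+5=70). clock=65
Op 16: tick 8 -> clock=73. purged={a.com}
Op 17: tick 9 -> clock=82.
Op 18: tick 4 -> clock=86.
Op 19: insert a.com -> 10.0.0.1 (expiry=86+7=93). clock=86
Op 20: insert b.com -> 10.0.0.2 (expiry=86+4=90). clock=86
Op 21: insert a.com -> 10.0.0.3 (expiry=86+8=94). clock=86
Op 22: insert d.com -> 10.0.0.3 (expiry=86+10=96). clock=86
lookup d.com: present, ip=10.0.0.3 expiry=96 > clock=86

Answer: 10.0.0.3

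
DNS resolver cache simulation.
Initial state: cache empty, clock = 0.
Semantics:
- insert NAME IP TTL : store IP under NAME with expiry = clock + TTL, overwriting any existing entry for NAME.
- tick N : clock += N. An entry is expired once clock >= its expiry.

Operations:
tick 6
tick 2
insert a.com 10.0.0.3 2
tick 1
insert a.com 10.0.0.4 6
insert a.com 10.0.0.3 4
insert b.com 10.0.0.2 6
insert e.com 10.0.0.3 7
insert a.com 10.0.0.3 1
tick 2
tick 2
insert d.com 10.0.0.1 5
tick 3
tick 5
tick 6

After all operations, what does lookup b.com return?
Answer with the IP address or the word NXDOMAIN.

Answer: NXDOMAIN

Derivation:
Op 1: tick 6 -> clock=6.
Op 2: tick 2 -> clock=8.
Op 3: insert a.com -> 10.0.0.3 (expiry=8+2=10). clock=8
Op 4: tick 1 -> clock=9.
Op 5: insert a.com -> 10.0.0.4 (expiry=9+6=15). clock=9
Op 6: insert a.com -> 10.0.0.3 (expiry=9+4=13). clock=9
Op 7: insert b.com -> 10.0.0.2 (expiry=9+6=15). clock=9
Op 8: insert e.com -> 10.0.0.3 (expiry=9+7=16). clock=9
Op 9: insert a.com -> 10.0.0.3 (expiry=9+1=10). clock=9
Op 10: tick 2 -> clock=11. purged={a.com}
Op 11: tick 2 -> clock=13.
Op 12: insert d.com -> 10.0.0.1 (expiry=13+5=18). clock=13
Op 13: tick 3 -> clock=16. purged={b.com,e.com}
Op 14: tick 5 -> clock=21. purged={d.com}
Op 15: tick 6 -> clock=27.
lookup b.com: not in cache (expired or never inserted)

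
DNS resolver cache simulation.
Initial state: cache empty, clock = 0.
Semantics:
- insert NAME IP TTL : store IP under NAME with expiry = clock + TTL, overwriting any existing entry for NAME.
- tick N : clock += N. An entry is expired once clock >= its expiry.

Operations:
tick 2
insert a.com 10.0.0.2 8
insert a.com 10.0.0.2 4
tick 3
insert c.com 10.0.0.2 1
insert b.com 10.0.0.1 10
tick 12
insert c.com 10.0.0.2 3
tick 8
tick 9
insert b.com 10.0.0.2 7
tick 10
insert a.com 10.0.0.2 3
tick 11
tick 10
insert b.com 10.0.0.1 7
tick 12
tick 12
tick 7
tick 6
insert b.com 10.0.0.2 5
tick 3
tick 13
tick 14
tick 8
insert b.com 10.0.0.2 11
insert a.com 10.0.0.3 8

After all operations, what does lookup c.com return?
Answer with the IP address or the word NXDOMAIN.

Answer: NXDOMAIN

Derivation:
Op 1: tick 2 -> clock=2.
Op 2: insert a.com -> 10.0.0.2 (expiry=2+8=10). clock=2
Op 3: insert a.com -> 10.0.0.2 (expiry=2+4=6). clock=2
Op 4: tick 3 -> clock=5.
Op 5: insert c.com -> 10.0.0.2 (expiry=5+1=6). clock=5
Op 6: insert b.com -> 10.0.0.1 (expiry=5+10=15). clock=5
Op 7: tick 12 -> clock=17. purged={a.com,b.com,c.com}
Op 8: insert c.com -> 10.0.0.2 (expiry=17+3=20). clock=17
Op 9: tick 8 -> clock=25. purged={c.com}
Op 10: tick 9 -> clock=34.
Op 11: insert b.com -> 10.0.0.2 (expiry=34+7=41). clock=34
Op 12: tick 10 -> clock=44. purged={b.com}
Op 13: insert a.com -> 10.0.0.2 (expiry=44+3=47). clock=44
Op 14: tick 11 -> clock=55. purged={a.com}
Op 15: tick 10 -> clock=65.
Op 16: insert b.com -> 10.0.0.1 (expiry=65+7=72). clock=65
Op 17: tick 12 -> clock=77. purged={b.com}
Op 18: tick 12 -> clock=89.
Op 19: tick 7 -> clock=96.
Op 20: tick 6 -> clock=102.
Op 21: insert b.com -> 10.0.0.2 (expiry=102+5=107). clock=102
Op 22: tick 3 -> clock=105.
Op 23: tick 13 -> clock=118. purged={b.com}
Op 24: tick 14 -> clock=132.
Op 25: tick 8 -> clock=140.
Op 26: insert b.com -> 10.0.0.2 (expiry=140+11=151). clock=140
Op 27: insert a.com -> 10.0.0.3 (expiry=140+8=148). clock=140
lookup c.com: not in cache (expired or never inserted)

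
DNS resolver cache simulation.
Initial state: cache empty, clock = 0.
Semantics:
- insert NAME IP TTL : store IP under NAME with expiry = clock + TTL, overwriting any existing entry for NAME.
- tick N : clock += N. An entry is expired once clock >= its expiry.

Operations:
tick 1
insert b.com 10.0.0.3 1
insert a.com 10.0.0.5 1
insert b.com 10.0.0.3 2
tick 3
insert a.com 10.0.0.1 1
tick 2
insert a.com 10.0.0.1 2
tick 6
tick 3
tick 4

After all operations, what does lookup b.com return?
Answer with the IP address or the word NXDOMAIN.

Op 1: tick 1 -> clock=1.
Op 2: insert b.com -> 10.0.0.3 (expiry=1+1=2). clock=1
Op 3: insert a.com -> 10.0.0.5 (expiry=1+1=2). clock=1
Op 4: insert b.com -> 10.0.0.3 (expiry=1+2=3). clock=1
Op 5: tick 3 -> clock=4. purged={a.com,b.com}
Op 6: insert a.com -> 10.0.0.1 (expiry=4+1=5). clock=4
Op 7: tick 2 -> clock=6. purged={a.com}
Op 8: insert a.com -> 10.0.0.1 (expiry=6+2=8). clock=6
Op 9: tick 6 -> clock=12. purged={a.com}
Op 10: tick 3 -> clock=15.
Op 11: tick 4 -> clock=19.
lookup b.com: not in cache (expired or never inserted)

Answer: NXDOMAIN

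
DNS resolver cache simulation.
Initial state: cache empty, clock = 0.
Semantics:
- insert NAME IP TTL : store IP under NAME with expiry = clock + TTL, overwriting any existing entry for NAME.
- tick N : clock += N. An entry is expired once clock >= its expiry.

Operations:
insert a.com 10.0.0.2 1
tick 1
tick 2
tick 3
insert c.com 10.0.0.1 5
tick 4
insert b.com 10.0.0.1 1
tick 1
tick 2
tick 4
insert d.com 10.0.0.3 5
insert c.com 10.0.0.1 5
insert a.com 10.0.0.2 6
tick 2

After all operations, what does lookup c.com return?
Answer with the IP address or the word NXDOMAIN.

Op 1: insert a.com -> 10.0.0.2 (expiry=0+1=1). clock=0
Op 2: tick 1 -> clock=1. purged={a.com}
Op 3: tick 2 -> clock=3.
Op 4: tick 3 -> clock=6.
Op 5: insert c.com -> 10.0.0.1 (expiry=6+5=11). clock=6
Op 6: tick 4 -> clock=10.
Op 7: insert b.com -> 10.0.0.1 (expiry=10+1=11). clock=10
Op 8: tick 1 -> clock=11. purged={b.com,c.com}
Op 9: tick 2 -> clock=13.
Op 10: tick 4 -> clock=17.
Op 11: insert d.com -> 10.0.0.3 (expiry=17+5=22). clock=17
Op 12: insert c.com -> 10.0.0.1 (expiry=17+5=22). clock=17
Op 13: insert a.com -> 10.0.0.2 (expiry=17+6=23). clock=17
Op 14: tick 2 -> clock=19.
lookup c.com: present, ip=10.0.0.1 expiry=22 > clock=19

Answer: 10.0.0.1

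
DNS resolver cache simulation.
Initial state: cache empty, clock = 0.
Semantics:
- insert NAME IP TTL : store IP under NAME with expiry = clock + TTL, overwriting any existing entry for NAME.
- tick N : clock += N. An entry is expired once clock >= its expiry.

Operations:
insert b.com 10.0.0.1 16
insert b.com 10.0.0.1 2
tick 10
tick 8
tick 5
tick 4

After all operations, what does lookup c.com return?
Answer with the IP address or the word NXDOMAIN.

Op 1: insert b.com -> 10.0.0.1 (expiry=0+16=16). clock=0
Op 2: insert b.com -> 10.0.0.1 (expiry=0+2=2). clock=0
Op 3: tick 10 -> clock=10. purged={b.com}
Op 4: tick 8 -> clock=18.
Op 5: tick 5 -> clock=23.
Op 6: tick 4 -> clock=27.
lookup c.com: not in cache (expired or never inserted)

Answer: NXDOMAIN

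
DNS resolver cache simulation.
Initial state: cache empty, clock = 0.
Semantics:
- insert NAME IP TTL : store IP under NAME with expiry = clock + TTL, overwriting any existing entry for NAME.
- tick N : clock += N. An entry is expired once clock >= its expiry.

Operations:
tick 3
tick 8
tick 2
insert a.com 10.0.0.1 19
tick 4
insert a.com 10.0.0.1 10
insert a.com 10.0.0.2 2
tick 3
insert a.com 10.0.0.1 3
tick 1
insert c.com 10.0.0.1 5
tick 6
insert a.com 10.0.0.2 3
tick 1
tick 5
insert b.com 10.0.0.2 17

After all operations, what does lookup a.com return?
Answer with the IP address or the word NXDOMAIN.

Answer: NXDOMAIN

Derivation:
Op 1: tick 3 -> clock=3.
Op 2: tick 8 -> clock=11.
Op 3: tick 2 -> clock=13.
Op 4: insert a.com -> 10.0.0.1 (expiry=13+19=32). clock=13
Op 5: tick 4 -> clock=17.
Op 6: insert a.com -> 10.0.0.1 (expiry=17+10=27). clock=17
Op 7: insert a.com -> 10.0.0.2 (expiry=17+2=19). clock=17
Op 8: tick 3 -> clock=20. purged={a.com}
Op 9: insert a.com -> 10.0.0.1 (expiry=20+3=23). clock=20
Op 10: tick 1 -> clock=21.
Op 11: insert c.com -> 10.0.0.1 (expiry=21+5=26). clock=21
Op 12: tick 6 -> clock=27. purged={a.com,c.com}
Op 13: insert a.com -> 10.0.0.2 (expiry=27+3=30). clock=27
Op 14: tick 1 -> clock=28.
Op 15: tick 5 -> clock=33. purged={a.com}
Op 16: insert b.com -> 10.0.0.2 (expiry=33+17=50). clock=33
lookup a.com: not in cache (expired or never inserted)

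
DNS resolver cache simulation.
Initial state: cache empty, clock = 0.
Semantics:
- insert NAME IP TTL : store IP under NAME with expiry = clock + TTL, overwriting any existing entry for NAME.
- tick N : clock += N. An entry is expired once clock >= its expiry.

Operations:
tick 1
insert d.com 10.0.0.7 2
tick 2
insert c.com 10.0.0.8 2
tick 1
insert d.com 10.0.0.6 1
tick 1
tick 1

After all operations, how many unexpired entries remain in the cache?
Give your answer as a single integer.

Op 1: tick 1 -> clock=1.
Op 2: insert d.com -> 10.0.0.7 (expiry=1+2=3). clock=1
Op 3: tick 2 -> clock=3. purged={d.com}
Op 4: insert c.com -> 10.0.0.8 (expiry=3+2=5). clock=3
Op 5: tick 1 -> clock=4.
Op 6: insert d.com -> 10.0.0.6 (expiry=4+1=5). clock=4
Op 7: tick 1 -> clock=5. purged={c.com,d.com}
Op 8: tick 1 -> clock=6.
Final cache (unexpired): {} -> size=0

Answer: 0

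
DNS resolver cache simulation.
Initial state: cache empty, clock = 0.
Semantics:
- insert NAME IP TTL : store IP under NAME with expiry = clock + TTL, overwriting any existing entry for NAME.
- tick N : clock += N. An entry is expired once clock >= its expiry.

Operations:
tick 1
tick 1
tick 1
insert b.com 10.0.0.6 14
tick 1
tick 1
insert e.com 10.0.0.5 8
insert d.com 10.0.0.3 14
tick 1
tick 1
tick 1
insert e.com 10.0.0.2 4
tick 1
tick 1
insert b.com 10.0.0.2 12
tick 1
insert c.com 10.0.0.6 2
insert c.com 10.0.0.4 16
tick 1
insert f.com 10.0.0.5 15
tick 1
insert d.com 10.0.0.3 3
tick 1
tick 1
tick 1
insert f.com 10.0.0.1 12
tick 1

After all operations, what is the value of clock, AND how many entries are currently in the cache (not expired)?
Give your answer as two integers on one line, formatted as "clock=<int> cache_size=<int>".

Answer: clock=17 cache_size=3

Derivation:
Op 1: tick 1 -> clock=1.
Op 2: tick 1 -> clock=2.
Op 3: tick 1 -> clock=3.
Op 4: insert b.com -> 10.0.0.6 (expiry=3+14=17). clock=3
Op 5: tick 1 -> clock=4.
Op 6: tick 1 -> clock=5.
Op 7: insert e.com -> 10.0.0.5 (expiry=5+8=13). clock=5
Op 8: insert d.com -> 10.0.0.3 (expiry=5+14=19). clock=5
Op 9: tick 1 -> clock=6.
Op 10: tick 1 -> clock=7.
Op 11: tick 1 -> clock=8.
Op 12: insert e.com -> 10.0.0.2 (expiry=8+4=12). clock=8
Op 13: tick 1 -> clock=9.
Op 14: tick 1 -> clock=10.
Op 15: insert b.com -> 10.0.0.2 (expiry=10+12=22). clock=10
Op 16: tick 1 -> clock=11.
Op 17: insert c.com -> 10.0.0.6 (expiry=11+2=13). clock=11
Op 18: insert c.com -> 10.0.0.4 (expiry=11+16=27). clock=11
Op 19: tick 1 -> clock=12. purged={e.com}
Op 20: insert f.com -> 10.0.0.5 (expiry=12+15=27). clock=12
Op 21: tick 1 -> clock=13.
Op 22: insert d.com -> 10.0.0.3 (expiry=13+3=16). clock=13
Op 23: tick 1 -> clock=14.
Op 24: tick 1 -> clock=15.
Op 25: tick 1 -> clock=16. purged={d.com}
Op 26: insert f.com -> 10.0.0.1 (expiry=16+12=28). clock=16
Op 27: tick 1 -> clock=17.
Final clock = 17
Final cache (unexpired): {b.com,c.com,f.com} -> size=3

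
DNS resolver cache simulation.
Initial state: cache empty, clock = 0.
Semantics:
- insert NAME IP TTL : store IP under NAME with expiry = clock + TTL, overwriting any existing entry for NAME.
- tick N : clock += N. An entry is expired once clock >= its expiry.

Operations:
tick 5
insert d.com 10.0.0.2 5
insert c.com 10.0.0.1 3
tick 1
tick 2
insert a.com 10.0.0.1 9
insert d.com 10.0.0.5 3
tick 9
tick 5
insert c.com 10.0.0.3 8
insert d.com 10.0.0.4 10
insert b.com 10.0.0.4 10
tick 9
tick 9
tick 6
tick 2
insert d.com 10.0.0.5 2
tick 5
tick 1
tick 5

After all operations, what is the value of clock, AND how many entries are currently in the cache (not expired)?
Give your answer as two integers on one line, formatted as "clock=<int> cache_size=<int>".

Answer: clock=59 cache_size=0

Derivation:
Op 1: tick 5 -> clock=5.
Op 2: insert d.com -> 10.0.0.2 (expiry=5+5=10). clock=5
Op 3: insert c.com -> 10.0.0.1 (expiry=5+3=8). clock=5
Op 4: tick 1 -> clock=6.
Op 5: tick 2 -> clock=8. purged={c.com}
Op 6: insert a.com -> 10.0.0.1 (expiry=8+9=17). clock=8
Op 7: insert d.com -> 10.0.0.5 (expiry=8+3=11). clock=8
Op 8: tick 9 -> clock=17. purged={a.com,d.com}
Op 9: tick 5 -> clock=22.
Op 10: insert c.com -> 10.0.0.3 (expiry=22+8=30). clock=22
Op 11: insert d.com -> 10.0.0.4 (expiry=22+10=32). clock=22
Op 12: insert b.com -> 10.0.0.4 (expiry=22+10=32). clock=22
Op 13: tick 9 -> clock=31. purged={c.com}
Op 14: tick 9 -> clock=40. purged={b.com,d.com}
Op 15: tick 6 -> clock=46.
Op 16: tick 2 -> clock=48.
Op 17: insert d.com -> 10.0.0.5 (expiry=48+2=50). clock=48
Op 18: tick 5 -> clock=53. purged={d.com}
Op 19: tick 1 -> clock=54.
Op 20: tick 5 -> clock=59.
Final clock = 59
Final cache (unexpired): {} -> size=0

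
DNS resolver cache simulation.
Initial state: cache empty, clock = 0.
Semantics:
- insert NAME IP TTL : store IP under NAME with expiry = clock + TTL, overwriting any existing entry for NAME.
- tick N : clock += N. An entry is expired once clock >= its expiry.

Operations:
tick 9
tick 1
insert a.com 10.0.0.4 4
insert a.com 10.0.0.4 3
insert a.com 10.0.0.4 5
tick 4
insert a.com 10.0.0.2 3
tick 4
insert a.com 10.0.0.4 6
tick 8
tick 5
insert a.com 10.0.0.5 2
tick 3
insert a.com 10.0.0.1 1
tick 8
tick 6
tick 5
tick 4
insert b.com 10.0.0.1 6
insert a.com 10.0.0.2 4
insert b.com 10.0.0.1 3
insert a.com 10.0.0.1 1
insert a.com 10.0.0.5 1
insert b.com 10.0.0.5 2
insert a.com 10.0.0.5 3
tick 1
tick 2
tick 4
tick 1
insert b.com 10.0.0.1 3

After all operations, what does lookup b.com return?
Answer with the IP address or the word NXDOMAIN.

Op 1: tick 9 -> clock=9.
Op 2: tick 1 -> clock=10.
Op 3: insert a.com -> 10.0.0.4 (expiry=10+4=14). clock=10
Op 4: insert a.com -> 10.0.0.4 (expiry=10+3=13). clock=10
Op 5: insert a.com -> 10.0.0.4 (expiry=10+5=15). clock=10
Op 6: tick 4 -> clock=14.
Op 7: insert a.com -> 10.0.0.2 (expiry=14+3=17). clock=14
Op 8: tick 4 -> clock=18. purged={a.com}
Op 9: insert a.com -> 10.0.0.4 (expiry=18+6=24). clock=18
Op 10: tick 8 -> clock=26. purged={a.com}
Op 11: tick 5 -> clock=31.
Op 12: insert a.com -> 10.0.0.5 (expiry=31+2=33). clock=31
Op 13: tick 3 -> clock=34. purged={a.com}
Op 14: insert a.com -> 10.0.0.1 (expiry=34+1=35). clock=34
Op 15: tick 8 -> clock=42. purged={a.com}
Op 16: tick 6 -> clock=48.
Op 17: tick 5 -> clock=53.
Op 18: tick 4 -> clock=57.
Op 19: insert b.com -> 10.0.0.1 (expiry=57+6=63). clock=57
Op 20: insert a.com -> 10.0.0.2 (expiry=57+4=61). clock=57
Op 21: insert b.com -> 10.0.0.1 (expiry=57+3=60). clock=57
Op 22: insert a.com -> 10.0.0.1 (expiry=57+1=58). clock=57
Op 23: insert a.com -> 10.0.0.5 (expiry=57+1=58). clock=57
Op 24: insert b.com -> 10.0.0.5 (expiry=57+2=59). clock=57
Op 25: insert a.com -> 10.0.0.5 (expiry=57+3=60). clock=57
Op 26: tick 1 -> clock=58.
Op 27: tick 2 -> clock=60. purged={a.com,b.com}
Op 28: tick 4 -> clock=64.
Op 29: tick 1 -> clock=65.
Op 30: insert b.com -> 10.0.0.1 (expiry=65+3=68). clock=65
lookup b.com: present, ip=10.0.0.1 expiry=68 > clock=65

Answer: 10.0.0.1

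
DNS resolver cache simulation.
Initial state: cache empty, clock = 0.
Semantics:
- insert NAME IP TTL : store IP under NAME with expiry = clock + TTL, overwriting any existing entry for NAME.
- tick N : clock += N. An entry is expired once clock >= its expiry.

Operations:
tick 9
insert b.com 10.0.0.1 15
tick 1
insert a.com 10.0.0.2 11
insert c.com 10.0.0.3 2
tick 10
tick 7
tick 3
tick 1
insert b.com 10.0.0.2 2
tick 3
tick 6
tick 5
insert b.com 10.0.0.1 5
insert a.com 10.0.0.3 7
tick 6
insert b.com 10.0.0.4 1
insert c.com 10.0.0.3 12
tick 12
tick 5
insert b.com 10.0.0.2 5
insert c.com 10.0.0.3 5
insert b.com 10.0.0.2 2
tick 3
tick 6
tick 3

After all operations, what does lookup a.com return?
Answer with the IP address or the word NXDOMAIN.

Op 1: tick 9 -> clock=9.
Op 2: insert b.com -> 10.0.0.1 (expiry=9+15=24). clock=9
Op 3: tick 1 -> clock=10.
Op 4: insert a.com -> 10.0.0.2 (expiry=10+11=21). clock=10
Op 5: insert c.com -> 10.0.0.3 (expiry=10+2=12). clock=10
Op 6: tick 10 -> clock=20. purged={c.com}
Op 7: tick 7 -> clock=27. purged={a.com,b.com}
Op 8: tick 3 -> clock=30.
Op 9: tick 1 -> clock=31.
Op 10: insert b.com -> 10.0.0.2 (expiry=31+2=33). clock=31
Op 11: tick 3 -> clock=34. purged={b.com}
Op 12: tick 6 -> clock=40.
Op 13: tick 5 -> clock=45.
Op 14: insert b.com -> 10.0.0.1 (expiry=45+5=50). clock=45
Op 15: insert a.com -> 10.0.0.3 (expiry=45+7=52). clock=45
Op 16: tick 6 -> clock=51. purged={b.com}
Op 17: insert b.com -> 10.0.0.4 (expiry=51+1=52). clock=51
Op 18: insert c.com -> 10.0.0.3 (expiry=51+12=63). clock=51
Op 19: tick 12 -> clock=63. purged={a.com,b.com,c.com}
Op 20: tick 5 -> clock=68.
Op 21: insert b.com -> 10.0.0.2 (expiry=68+5=73). clock=68
Op 22: insert c.com -> 10.0.0.3 (expiry=68+5=73). clock=68
Op 23: insert b.com -> 10.0.0.2 (expiry=68+2=70). clock=68
Op 24: tick 3 -> clock=71. purged={b.com}
Op 25: tick 6 -> clock=77. purged={c.com}
Op 26: tick 3 -> clock=80.
lookup a.com: not in cache (expired or never inserted)

Answer: NXDOMAIN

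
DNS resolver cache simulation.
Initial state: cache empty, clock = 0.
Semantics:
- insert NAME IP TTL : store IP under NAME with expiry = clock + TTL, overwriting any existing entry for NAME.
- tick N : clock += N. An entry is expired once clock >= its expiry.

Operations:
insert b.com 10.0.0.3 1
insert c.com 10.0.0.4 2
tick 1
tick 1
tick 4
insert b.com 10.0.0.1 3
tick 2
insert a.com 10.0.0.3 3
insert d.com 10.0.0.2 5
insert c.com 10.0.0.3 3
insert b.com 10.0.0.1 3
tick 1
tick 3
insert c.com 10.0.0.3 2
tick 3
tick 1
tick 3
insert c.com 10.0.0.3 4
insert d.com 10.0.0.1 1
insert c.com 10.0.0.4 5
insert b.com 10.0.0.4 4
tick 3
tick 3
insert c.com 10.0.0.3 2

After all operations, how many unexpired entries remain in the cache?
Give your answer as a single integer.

Op 1: insert b.com -> 10.0.0.3 (expiry=0+1=1). clock=0
Op 2: insert c.com -> 10.0.0.4 (expiry=0+2=2). clock=0
Op 3: tick 1 -> clock=1. purged={b.com}
Op 4: tick 1 -> clock=2. purged={c.com}
Op 5: tick 4 -> clock=6.
Op 6: insert b.com -> 10.0.0.1 (expiry=6+3=9). clock=6
Op 7: tick 2 -> clock=8.
Op 8: insert a.com -> 10.0.0.3 (expiry=8+3=11). clock=8
Op 9: insert d.com -> 10.0.0.2 (expiry=8+5=13). clock=8
Op 10: insert c.com -> 10.0.0.3 (expiry=8+3=11). clock=8
Op 11: insert b.com -> 10.0.0.1 (expiry=8+3=11). clock=8
Op 12: tick 1 -> clock=9.
Op 13: tick 3 -> clock=12. purged={a.com,b.com,c.com}
Op 14: insert c.com -> 10.0.0.3 (expiry=12+2=14). clock=12
Op 15: tick 3 -> clock=15. purged={c.com,d.com}
Op 16: tick 1 -> clock=16.
Op 17: tick 3 -> clock=19.
Op 18: insert c.com -> 10.0.0.3 (expiry=19+4=23). clock=19
Op 19: insert d.com -> 10.0.0.1 (expiry=19+1=20). clock=19
Op 20: insert c.com -> 10.0.0.4 (expiry=19+5=24). clock=19
Op 21: insert b.com -> 10.0.0.4 (expiry=19+4=23). clock=19
Op 22: tick 3 -> clock=22. purged={d.com}
Op 23: tick 3 -> clock=25. purged={b.com,c.com}
Op 24: insert c.com -> 10.0.0.3 (expiry=25+2=27). clock=25
Final cache (unexpired): {c.com} -> size=1

Answer: 1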